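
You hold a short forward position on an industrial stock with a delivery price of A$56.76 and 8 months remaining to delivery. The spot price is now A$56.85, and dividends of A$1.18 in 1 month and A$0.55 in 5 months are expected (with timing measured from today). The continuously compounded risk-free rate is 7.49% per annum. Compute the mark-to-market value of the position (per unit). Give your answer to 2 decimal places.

PV(remaining dividends) I = 1.18·e^(−0.0749·1/12) + 0.55·e^(−0.0749·5/12) = 1.7058
Current forward F = (S − I)·e^(rT) = (56.85 − 1.7058)·e^(0.0749·8/12) = 55.1442 × 1.051201 = 57.9676
Value (long) = (F − K)·e^(−rT) = (57.9676 − 56.76) × 0.951293 = 1.1488
Short position value = −(long value) = -A$1.15

-A$1.15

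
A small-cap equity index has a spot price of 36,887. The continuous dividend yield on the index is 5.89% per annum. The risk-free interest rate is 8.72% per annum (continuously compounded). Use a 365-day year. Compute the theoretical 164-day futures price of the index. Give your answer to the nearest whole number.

F = S·e^((r − q)T) = 36887 · e^((0.0872 − 0.0589) × 164/365)
= 36887 · e^0.012716 = 36887 × 1.012797
F = 37,359

37,359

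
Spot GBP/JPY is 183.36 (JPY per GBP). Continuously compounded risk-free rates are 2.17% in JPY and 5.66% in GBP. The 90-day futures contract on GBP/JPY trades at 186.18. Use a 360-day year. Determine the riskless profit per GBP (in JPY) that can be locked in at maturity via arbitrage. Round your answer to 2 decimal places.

4.41 per GBP (in JPY)

Fair futures: F* = S·e^(carry·T), with carry = (r_JPY − r_GBP) = 0.0217 − 0.0566 = -0.0349
F* = 183.36 · e^(-0.0349 × 90/360) = 183.36 · e^-0.008725 = 183.36 × 0.991313 = 181.7672
Market 186.18 > fair 181.7672: forward overpriced → cash-and-carry (buy spot, short the forward).
At maturity, profit = |F_mkt − F*| = |186.18 − 181.7672| = 4.41 per GBP (in JPY)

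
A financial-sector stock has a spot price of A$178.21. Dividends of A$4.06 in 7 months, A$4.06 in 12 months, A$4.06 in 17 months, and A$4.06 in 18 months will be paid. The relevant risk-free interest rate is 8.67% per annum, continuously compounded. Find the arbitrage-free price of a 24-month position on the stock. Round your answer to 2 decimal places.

PV(dividends) I = 4.06·e^(−0.0867·7/12) + 4.06·e^(−0.0867·12/12) + 4.06·e^(−0.0867·17/12) + 4.06·e^(−0.0867·18/12)
I = 3.8598 + 3.7228 + 3.5907 + 3.5649 = 14.7382
F = (S − I)·e^(rT) = (178.21 − 14.7382) · e^(0.0867·24/12)
= 163.4718 · e^0.173400 = 163.4718 × 1.189342 = A$194.42

A$194.42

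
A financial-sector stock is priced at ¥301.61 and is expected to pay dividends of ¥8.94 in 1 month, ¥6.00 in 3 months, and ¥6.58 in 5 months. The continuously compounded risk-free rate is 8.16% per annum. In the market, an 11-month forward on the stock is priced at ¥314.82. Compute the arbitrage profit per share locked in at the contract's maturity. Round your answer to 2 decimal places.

PV(dividends) I = 8.94·e^(−0.0816·1/12) + 6.00·e^(−0.0816·3/12) + 6.58·e^(−0.0816·5/12) = 21.1183
Fair forward F* = (S − I)·e^(rT) = (301.61 − 21.1183)·e^0.074800 = 280.4917 × 1.077669 = 302.2772
Market ¥314.82 > fair 302.2772: forward overpriced → cash-and-carry (borrow at r, buy the stock and collect the dividends, short the forward).
Profit at T = |F_mkt − F*| = |314.82 − 302.2772| = ¥12.54 per share

¥12.54 per share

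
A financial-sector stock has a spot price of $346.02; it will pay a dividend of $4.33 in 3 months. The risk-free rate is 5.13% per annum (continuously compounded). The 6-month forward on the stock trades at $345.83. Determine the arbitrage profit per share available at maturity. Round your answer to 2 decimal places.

PV(dividends) I = 4.33·e^(−0.0513·3/12) = 4.2748
Fair forward F* = (S − I)·e^(rT) = (346.02 − 4.2748)·e^0.025650 = 341.7452 × 1.025982 = 350.6244
Market $345.83 < fair 350.6244: forward underpriced → reverse cash-and-carry (short the stock, invest proceeds at r, pay the dividends, go long the forward).
Profit at T = |F_mkt − F*| = |345.83 − 350.6244| = $4.79 per share

$4.79 per share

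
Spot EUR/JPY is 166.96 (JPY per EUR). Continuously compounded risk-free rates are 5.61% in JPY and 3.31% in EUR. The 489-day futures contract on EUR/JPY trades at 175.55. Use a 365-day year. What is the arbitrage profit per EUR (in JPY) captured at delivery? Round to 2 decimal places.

Fair futures: F* = S·e^(carry·T), with carry = (r_JPY − r_EUR) = 0.0561 − 0.0331 = 0.0230
F* = 166.96 · e^(0.0230 × 489/365) = 166.96 · e^0.030814 = 166.96 × 1.031294 = 172.1848
Market 175.55 > fair 172.1848: forward overpriced → cash-and-carry (buy spot, short the forward).
At maturity, profit = |F_mkt − F*| = |175.55 − 172.1848| = 3.37 per EUR (in JPY)

3.37 per EUR (in JPY)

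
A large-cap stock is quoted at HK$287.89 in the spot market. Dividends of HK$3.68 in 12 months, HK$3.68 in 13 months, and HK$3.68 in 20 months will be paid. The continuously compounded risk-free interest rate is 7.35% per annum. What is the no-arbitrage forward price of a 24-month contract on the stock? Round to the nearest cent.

PV(dividends) I = 3.68·e^(−0.0735·12/12) + 3.68·e^(−0.0735·13/12) + 3.68·e^(−0.0735·20/12)
I = 3.4192 + 3.3983 + 3.2557 = 10.0732
F = (S − I)·e^(rT) = (287.89 − 10.0732) · e^(0.0735·24/12)
= 277.8168 · e^0.147000 = 277.8168 × 1.158354 = HK$321.81

HK$321.81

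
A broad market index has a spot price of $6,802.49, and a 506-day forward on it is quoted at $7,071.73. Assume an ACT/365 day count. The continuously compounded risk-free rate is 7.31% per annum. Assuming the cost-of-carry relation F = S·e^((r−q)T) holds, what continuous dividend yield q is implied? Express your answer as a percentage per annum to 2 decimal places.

4.51%

From F = S·e^((r−q)T): (r − q) = ln(F/S)/T
ln(7071.73/6802.49) = ln(1.039580) = 0.038817
(r − q) = 0.038817 / (506/365) = 0.028000
q = r − ln(F/S)/T = 0.0731 − 0.028000 = 0.045100
q = 4.51%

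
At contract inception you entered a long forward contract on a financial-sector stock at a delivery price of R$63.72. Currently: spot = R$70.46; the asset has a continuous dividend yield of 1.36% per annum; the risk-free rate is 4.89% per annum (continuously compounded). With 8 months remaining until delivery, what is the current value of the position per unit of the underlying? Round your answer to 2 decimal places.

R$8.15

Current fair forward for the remaining 8 months: F = S·e^((r − q)·T), (r − q) = 0.0489 − 0.0136 = 0.0353
F = 70.46 · e^(0.0353 × 8/12) = 70.46 × 1.023812 = 72.1378
Value of long forward = (F − K)·e^(−rT) = (72.1378 − 63.72) · e^(−0.0489·8/12)
= 8.4178 × 0.967926 = 8.15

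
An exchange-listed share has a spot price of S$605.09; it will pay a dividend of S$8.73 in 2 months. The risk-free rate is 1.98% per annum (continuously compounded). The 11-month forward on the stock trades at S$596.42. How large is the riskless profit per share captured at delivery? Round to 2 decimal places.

S$10.89 per share

PV(dividends) I = 8.73·e^(−0.0198·2/12) = 8.7012
Fair forward F* = (S − I)·e^(rT) = (605.09 − 8.7012)·e^0.018150 = 596.3888 × 1.018316 = 607.3123
Market S$596.42 < fair 607.3123: forward underpriced → reverse cash-and-carry (short the stock, invest proceeds at r, pay the dividends, go long the forward).
Profit at T = |F_mkt − F*| = |596.42 − 607.3123| = S$10.89 per share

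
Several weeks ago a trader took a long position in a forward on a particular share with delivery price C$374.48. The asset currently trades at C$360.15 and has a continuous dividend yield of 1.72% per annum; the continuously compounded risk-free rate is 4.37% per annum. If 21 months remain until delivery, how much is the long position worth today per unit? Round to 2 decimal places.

Current fair forward for the remaining 21 months: F = S·e^((r − q)·T), (r − q) = 0.0437 − 0.0172 = 0.0265
F = 360.15 · e^(0.0265 × 21/12) = 360.15 × 1.047467 = 377.2452
Value of long forward = (F − K)·e^(−rT) = (377.2452 − 374.48) · e^(−0.0437·21/12)
= 2.7652 × 0.926376 = 2.56

C$2.56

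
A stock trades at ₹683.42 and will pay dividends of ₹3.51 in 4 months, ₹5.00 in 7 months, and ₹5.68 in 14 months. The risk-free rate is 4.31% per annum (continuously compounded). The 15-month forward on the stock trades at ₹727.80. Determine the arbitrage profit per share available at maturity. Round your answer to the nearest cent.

PV(dividends) I = 3.51·e^(−0.0431·4/12) + 5.00·e^(−0.0431·7/12) + 5.68·e^(−0.0431·14/12) = 13.7372
Fair forward F* = (S − I)·e^(rT) = (683.42 − 13.7372)·e^0.053875 = 669.6828 × 1.055353 = 706.7518
Market ₹727.80 > fair 706.7518: forward overpriced → cash-and-carry (borrow at r, buy the stock and collect the dividends, short the forward).
Profit at T = |F_mkt − F*| = |727.80 − 706.7518| = ₹21.05 per share

₹21.05 per share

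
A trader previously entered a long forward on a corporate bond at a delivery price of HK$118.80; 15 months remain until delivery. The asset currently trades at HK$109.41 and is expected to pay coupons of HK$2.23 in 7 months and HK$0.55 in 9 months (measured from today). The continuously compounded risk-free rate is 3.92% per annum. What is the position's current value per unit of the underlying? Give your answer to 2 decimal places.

-HK$6.42

PV(remaining coupons) I = 2.23·e^(−0.0392·7/12) + 0.55·e^(−0.0392·9/12) = 2.7137
Current forward F = (S − I)·e^(rT) = (109.41 − 2.7137)·e^(0.0392·15/12) = 106.6963 × 1.050220 = 112.0546
Value (long) = (F − K)·e^(−rT) = (112.0546 − 118.80) × 0.952181 = -6.4228
Value = -HK$6.42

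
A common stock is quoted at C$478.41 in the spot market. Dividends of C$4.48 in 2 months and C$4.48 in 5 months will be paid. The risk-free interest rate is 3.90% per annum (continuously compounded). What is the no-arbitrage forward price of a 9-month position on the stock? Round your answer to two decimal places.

PV(dividends) I = 4.48·e^(−0.0390·2/12) + 4.48·e^(−0.0390·5/12)
I = 4.4510 + 4.4078 = 8.8588
F = (S − I)·e^(rT) = (478.41 − 8.8588) · e^(0.0390·9/12)
= 469.5512 · e^0.029250 = 469.5512 × 1.029682 = C$483.49

C$483.49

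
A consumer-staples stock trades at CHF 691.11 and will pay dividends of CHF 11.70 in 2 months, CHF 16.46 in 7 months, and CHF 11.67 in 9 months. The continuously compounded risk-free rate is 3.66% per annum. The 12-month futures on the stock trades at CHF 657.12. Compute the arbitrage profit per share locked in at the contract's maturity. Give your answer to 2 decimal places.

PV(dividends) I = 11.70·e^(−0.0366·2/12) + 16.46·e^(−0.0366·7/12) + 11.67·e^(−0.0366·9/12) = 39.0952
Fair futures F* = (S − I)·e^(rT) = (691.11 − 39.0952)·e^0.036600 = 652.0148 × 1.037278 = 676.3206
Market CHF 657.12 < fair 676.3206: forward underpriced → reverse cash-and-carry (short the stock, invest proceeds at r, pay the dividends, go long the forward).
Profit at T = |F_mkt − F*| = |657.12 − 676.3206| = CHF 19.20 per share

CHF 19.20 per share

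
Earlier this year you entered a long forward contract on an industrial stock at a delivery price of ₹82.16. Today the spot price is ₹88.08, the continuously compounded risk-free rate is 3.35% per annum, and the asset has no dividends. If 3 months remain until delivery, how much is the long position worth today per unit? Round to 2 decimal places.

Current fair forward for the remaining 3 months: F = S·e^(r·T), r = 0.0335
F = 88.08 · e^(0.0335 × 3/12) = 88.08 × 1.008410 = 88.8208
Value of long forward = (F − K)·e^(−rT) = (88.8208 − 82.16) · e^(−0.0335·3/12)
= 6.6608 × 0.991660 = 6.61

₹6.61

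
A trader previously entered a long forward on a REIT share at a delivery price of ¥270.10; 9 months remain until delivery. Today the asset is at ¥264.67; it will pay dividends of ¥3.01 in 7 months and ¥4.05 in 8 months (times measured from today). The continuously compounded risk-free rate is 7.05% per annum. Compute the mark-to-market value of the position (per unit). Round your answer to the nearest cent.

PV(remaining dividends) I = 3.01·e^(−0.0705·7/12) + 4.05·e^(−0.0705·8/12) = 6.7528
Current forward F = (S − I)·e^(rT) = (264.67 − 6.7528)·e^(0.0705·9/12) = 257.9172 × 1.054298 = 271.9216
Value (long) = (F − K)·e^(−rT) = (271.9216 − 270.10) × 0.948499 = 1.7278
Value = ¥1.73

¥1.73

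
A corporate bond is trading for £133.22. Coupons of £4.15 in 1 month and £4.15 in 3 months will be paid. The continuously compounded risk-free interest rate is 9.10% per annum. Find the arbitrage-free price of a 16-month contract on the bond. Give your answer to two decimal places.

£141.18

PV(coupons) I = 4.15·e^(−0.0910·1/12) + 4.15·e^(−0.0910·3/12)
I = 4.1186 + 4.0567 = 8.1753
F = (S − I)·e^(rT) = (133.22 − 8.1753) · e^(0.0910·16/12)
= 125.0447 · e^0.121333 = 125.0447 × 1.129001 = £141.18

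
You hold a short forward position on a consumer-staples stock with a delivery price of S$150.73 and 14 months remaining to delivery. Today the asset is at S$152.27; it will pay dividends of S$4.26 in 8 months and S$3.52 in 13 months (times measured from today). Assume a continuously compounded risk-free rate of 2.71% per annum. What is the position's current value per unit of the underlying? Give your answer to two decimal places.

PV(remaining dividends) I = 4.26·e^(−0.0271·8/12) + 3.52·e^(−0.0271·13/12) = 7.6019
Current forward F = (S − I)·e^(rT) = (152.27 − 7.6019)·e^(0.0271·14/12) = 144.6681 × 1.032122 = 149.3151
Value (long) = (F − K)·e^(−rT) = (149.3151 − 150.73) × 0.968878 = -1.3709
Short position value = −(long value) = S$1.37

S$1.37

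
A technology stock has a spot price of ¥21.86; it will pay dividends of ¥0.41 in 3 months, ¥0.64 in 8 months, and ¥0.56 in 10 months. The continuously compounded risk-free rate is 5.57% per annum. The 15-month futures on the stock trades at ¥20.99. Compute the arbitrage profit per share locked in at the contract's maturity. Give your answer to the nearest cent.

PV(dividends) I = 0.41·e^(−0.0557·3/12) + 0.64·e^(−0.0557·8/12) + 0.56·e^(−0.0557·10/12) = 1.5556
Fair futures F* = (S − I)·e^(rT) = (21.86 − 1.5556)·e^0.069625 = 20.3044 × 1.072106 = 21.7685
Market ¥20.99 < fair 21.7685: forward underpriced → reverse cash-and-carry (short the stock, invest proceeds at r, pay the dividends, go long the forward).
Profit at T = |F_mkt − F*| = |20.99 − 21.7685| = ¥0.78 per share

¥0.78 per share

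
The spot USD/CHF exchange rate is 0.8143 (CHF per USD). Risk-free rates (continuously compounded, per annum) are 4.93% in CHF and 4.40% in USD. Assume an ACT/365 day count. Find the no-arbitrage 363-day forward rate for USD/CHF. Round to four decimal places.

F = S·e^((r_CHF − r_USD)T) = 0.8143 · e^((0.0493 − 0.0440) × 363/365)
= 0.8143 · e^0.005271 = 0.8143 × 1.005285
F = 0.8186 CHF per USD

0.8186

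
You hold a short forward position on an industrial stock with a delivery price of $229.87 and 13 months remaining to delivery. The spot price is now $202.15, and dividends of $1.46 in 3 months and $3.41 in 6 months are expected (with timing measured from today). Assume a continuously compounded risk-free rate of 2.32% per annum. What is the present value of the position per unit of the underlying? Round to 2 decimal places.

$26.84

PV(remaining dividends) I = 1.46·e^(−0.0232·3/12) + 3.41·e^(−0.0232·6/12) = 4.8222
Current forward F = (S − I)·e^(rT) = (202.15 − 4.8222)·e^(0.0232·13/12) = 197.3278 × 1.025452 = 202.3502
Value (long) = (F − K)·e^(−rT) = (202.3502 − 229.87) × 0.975180 = -26.8368
Short position value = −(long value) = $26.84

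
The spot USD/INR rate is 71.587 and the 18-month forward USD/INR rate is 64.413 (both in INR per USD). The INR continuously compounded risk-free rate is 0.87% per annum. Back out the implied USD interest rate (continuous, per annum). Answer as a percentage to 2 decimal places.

7.91%

F = S·e^((r_INR − r_USD)T) ⇒ r_USD = r_INR − ln(F/S)/T
ln(64.413/71.587) = -0.105598; /(18/12) = -0.070399
r_USD = 0.0087 + 0.070399 = 0.079099
r_USD = 7.91%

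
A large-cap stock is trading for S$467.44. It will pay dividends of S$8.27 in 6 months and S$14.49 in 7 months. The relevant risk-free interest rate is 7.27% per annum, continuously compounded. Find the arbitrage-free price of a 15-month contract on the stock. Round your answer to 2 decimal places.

PV(dividends) I = 8.27·e^(−0.0727·6/12) + 14.49·e^(−0.0727·7/12)
I = 7.9748 + 13.8884 = 21.8632
F = (S − I)·e^(rT) = (467.44 − 21.8632) · e^(0.0727·15/12)
= 445.5768 · e^0.090875 = 445.5768 × 1.095132 = S$487.97

S$487.97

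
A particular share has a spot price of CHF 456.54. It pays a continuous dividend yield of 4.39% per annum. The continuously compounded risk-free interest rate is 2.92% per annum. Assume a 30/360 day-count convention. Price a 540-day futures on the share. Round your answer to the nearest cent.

CHF 446.58

F = S·e^((r − q)T) = 456.54 · e^((0.0292 − 0.0439) × 540/360)
= 456.54 · e^-0.022050 = 456.54 × 0.978191
F = CHF 446.58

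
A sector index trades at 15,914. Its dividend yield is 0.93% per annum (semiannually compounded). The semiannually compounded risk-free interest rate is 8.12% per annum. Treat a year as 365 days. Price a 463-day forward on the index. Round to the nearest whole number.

F = S · (1+r/2)^(2T) / (1+q/2)^(2T)
= 15914 × 1.106239 / 1.011839 = 15914 × 1.093295
F = 17,399

17,399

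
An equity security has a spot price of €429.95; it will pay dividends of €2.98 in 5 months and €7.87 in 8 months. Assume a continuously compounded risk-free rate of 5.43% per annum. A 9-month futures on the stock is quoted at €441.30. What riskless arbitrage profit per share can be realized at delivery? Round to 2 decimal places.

€4.42 per share

PV(dividends) I = 2.98·e^(−0.0543·5/12) + 7.87·e^(−0.0543·8/12) = 10.5035
Fair futures F* = (S − I)·e^(rT) = (429.95 − 10.5035)·e^0.040725 = 419.4465 × 1.041566 = 436.8812
Market €441.30 > fair 436.8812: forward overpriced → cash-and-carry (borrow at r, buy the stock and collect the dividends, short the forward).
Profit at T = |F_mkt − F*| = |441.30 − 436.8812| = €4.42 per share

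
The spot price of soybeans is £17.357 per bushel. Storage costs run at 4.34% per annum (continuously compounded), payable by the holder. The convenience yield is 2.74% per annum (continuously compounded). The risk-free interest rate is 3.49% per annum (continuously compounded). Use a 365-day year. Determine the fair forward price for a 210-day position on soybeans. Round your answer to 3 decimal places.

£17.873 per bushel

Net carry = r + u − y = 0.0349 + 0.0434 − 0.0274 = 0.0509
F = S·e^((r+u−y)T) = 17.357 · e^(0.0509 × 210/365) = 17.357 · e^0.029285
= 17.357 × 1.029718 = £17.873 per bushel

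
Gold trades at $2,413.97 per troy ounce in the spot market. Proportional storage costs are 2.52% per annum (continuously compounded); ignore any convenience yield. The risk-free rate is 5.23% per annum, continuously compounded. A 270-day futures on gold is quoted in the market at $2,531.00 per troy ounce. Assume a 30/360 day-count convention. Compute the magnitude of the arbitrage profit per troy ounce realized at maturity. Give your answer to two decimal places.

Fair futures: F* = S·e^(carry·T), with carry = (r + u) = 0.0523 + 0.0252 = 0.0775
F* = 2413.97 · e^(0.0775 × 270/360) = 2413.97 · e^0.05812500 = 2413.97 × 1.05984747 = $2558.4400
Market $2531.00 < fair $2558.4400: forward underpriced → reverse cash-and-carry (short spot, go long the forward).
At maturity, profit = |F_mkt − F*| = |2531.00 − 2558.4400| = $27.44 per troy ounce

$27.44 per troy ounce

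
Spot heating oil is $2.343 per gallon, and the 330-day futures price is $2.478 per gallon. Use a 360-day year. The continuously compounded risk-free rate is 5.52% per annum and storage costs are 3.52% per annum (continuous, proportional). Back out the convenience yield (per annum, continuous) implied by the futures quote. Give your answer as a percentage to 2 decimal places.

F = S·e^((r+u−y)T) ⇒ (r+u−y) = ln(F/S)/T
ln(2.478/2.343) = 0.056020; /T ⇒ 0.061113
y = r + u − ln(F/S)/T = 0.0552 + 0.0352 − 0.061113 = 0.029287
y = 2.93%

2.93%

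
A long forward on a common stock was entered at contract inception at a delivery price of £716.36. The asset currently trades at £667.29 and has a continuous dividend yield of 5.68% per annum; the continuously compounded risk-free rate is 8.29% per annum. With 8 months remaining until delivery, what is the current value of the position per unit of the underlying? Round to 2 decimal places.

-£35.35

Current fair forward for the remaining 8 months: F = S·e^((r − q)·T), (r − q) = 0.0829 − 0.0568 = 0.0261
F = 667.29 · e^(0.0261 × 8/12) = 667.29 × 1.017552 = 679.0023
Value of long forward = (F − K)·e^(−rT) = (679.0023 − 716.36) · e^(−0.0829·8/12)
= -37.3577 × 0.946233 = -35.35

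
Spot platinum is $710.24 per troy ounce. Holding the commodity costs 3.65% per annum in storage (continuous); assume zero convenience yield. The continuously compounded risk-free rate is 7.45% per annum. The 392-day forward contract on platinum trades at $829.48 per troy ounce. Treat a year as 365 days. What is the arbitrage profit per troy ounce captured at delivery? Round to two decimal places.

Fair forward: F* = S·e^(carry·T), with carry = (r + u) = 0.0745 + 0.0365 = 0.1110
F* = 710.24 · e^(0.1110 × 392/365) = 710.24 · e^0.119211 = 710.24 × 1.126608 = $800.1621
Market $829.48 > fair $800.1621: forward overpriced → cash-and-carry (buy spot, short the forward).
At maturity, profit = |F_mkt − F*| = |829.48 − 800.1621| = $29.32 per troy ounce

$29.32 per troy ounce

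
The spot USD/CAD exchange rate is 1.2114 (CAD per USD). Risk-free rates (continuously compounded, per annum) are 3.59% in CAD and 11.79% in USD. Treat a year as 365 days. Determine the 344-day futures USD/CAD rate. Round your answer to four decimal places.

F = S·e^((r_CAD − r_USD)T) = 1.2114 · e^((0.0359 − 0.1179) × 344/365)
= 1.2114 · e^-0.077282 = 1.2114 × 0.925629
F = 1.1213 CAD per USD

1.1213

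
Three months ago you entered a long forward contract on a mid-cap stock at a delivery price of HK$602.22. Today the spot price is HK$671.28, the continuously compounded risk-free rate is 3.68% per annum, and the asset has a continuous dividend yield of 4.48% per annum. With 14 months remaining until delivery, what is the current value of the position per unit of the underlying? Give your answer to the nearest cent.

Current fair forward for the remaining 14 months: F = S·e^((r − q)·T), (r − q) = 0.0368 − 0.0448 = -0.0080
F = 671.28 · e^(-0.0080 × 14/12) = 671.28 × 0.990710 = 665.0438
Value of long forward = (F − K)·e^(−rT) = (665.0438 − 602.22) · e^(−0.0368·14/12)
= 62.8238 × 0.957975 = 60.18

HK$60.18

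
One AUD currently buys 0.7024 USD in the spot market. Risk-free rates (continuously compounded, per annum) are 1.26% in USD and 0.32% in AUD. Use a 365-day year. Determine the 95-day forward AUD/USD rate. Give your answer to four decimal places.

F = S·e^((r_USD − r_AUD)T) = 0.7024 · e^((0.0126 − 0.0032) × 95/365)
= 0.7024 · e^0.002447 = 0.7024 × 1.002450
F = 0.7041 USD per AUD

0.7041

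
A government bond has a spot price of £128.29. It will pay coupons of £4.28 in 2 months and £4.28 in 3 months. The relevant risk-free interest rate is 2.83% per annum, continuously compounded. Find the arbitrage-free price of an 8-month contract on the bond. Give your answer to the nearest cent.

PV(coupons) I = 4.28·e^(−0.0283·2/12) + 4.28·e^(−0.0283·3/12)
I = 4.2599 + 4.2498 = 8.5097
F = (S − I)·e^(rT) = (128.29 − 8.5097) · e^(0.0283·8/12)
= 119.7803 · e^0.018867 = 119.7803 × 1.019046 = £122.06

£122.06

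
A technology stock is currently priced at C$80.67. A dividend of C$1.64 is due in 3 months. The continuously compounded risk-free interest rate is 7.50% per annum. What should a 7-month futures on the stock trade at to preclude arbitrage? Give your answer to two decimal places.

C$82.60

PV(dividends) I = 1.64·e^(−0.0750·3/12)
I = 1.6095
F = (S − I)·e^(rT) = (80.67 − 1.6095) · e^(0.0750·7/12)
= 79.0605 · e^0.043750 = 79.0605 × 1.044721 = C$82.60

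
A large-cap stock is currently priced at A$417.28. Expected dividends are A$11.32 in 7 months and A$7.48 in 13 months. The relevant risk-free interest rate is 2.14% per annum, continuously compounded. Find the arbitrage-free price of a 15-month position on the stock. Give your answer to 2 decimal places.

PV(dividends) I = 11.32·e^(−0.0214·7/12) + 7.48·e^(−0.0214·13/12)
I = 11.1796 + 7.3086 = 18.4882
F = (S − I)·e^(rT) = (417.28 − 18.4882) · e^(0.0214·15/12)
= 398.7918 · e^0.026750 = 398.7918 × 1.027111 = A$409.60

A$409.60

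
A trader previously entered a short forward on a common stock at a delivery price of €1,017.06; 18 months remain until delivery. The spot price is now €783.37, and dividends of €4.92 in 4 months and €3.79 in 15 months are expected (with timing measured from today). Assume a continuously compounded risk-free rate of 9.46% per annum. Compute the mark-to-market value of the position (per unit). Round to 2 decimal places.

PV(remaining dividends) I = 4.92·e^(−0.0946·4/12) + 3.79·e^(−0.0946·15/12) = 8.1346
Current forward F = (S − I)·e^(rT) = (783.37 − 8.1346)·e^(0.0946·18/12) = 775.2354 × 1.152461 = 893.4286
Value (long) = (F − K)·e^(−rT) = (893.4286 − 1017.06) × 0.867708 = -107.2760
Short position value = −(long value) = €107.28

€107.28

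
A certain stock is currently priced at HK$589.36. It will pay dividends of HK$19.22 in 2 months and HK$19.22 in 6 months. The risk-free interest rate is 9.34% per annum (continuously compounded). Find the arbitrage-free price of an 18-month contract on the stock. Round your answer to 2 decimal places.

PV(dividends) I = 19.22·e^(−0.0934·2/12) + 19.22·e^(−0.0934·6/12)
I = 18.9231 + 18.3431 = 37.2662
F = (S − I)·e^(rT) = (589.36 − 37.2662) · e^(0.0934·18/12)
= 552.0938 · e^0.140100 = 552.0938 × 1.150389 = HK$635.12

HK$635.12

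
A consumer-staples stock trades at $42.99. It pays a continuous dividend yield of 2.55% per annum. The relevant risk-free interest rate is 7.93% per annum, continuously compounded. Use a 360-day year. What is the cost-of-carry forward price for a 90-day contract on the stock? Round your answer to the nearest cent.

$43.57

F = S·e^((r − q)T) = 42.99 · e^((0.0793 − 0.0255) × 90/360)
= 42.99 · e^0.013450 = 42.99 × 1.013541
F = $43.57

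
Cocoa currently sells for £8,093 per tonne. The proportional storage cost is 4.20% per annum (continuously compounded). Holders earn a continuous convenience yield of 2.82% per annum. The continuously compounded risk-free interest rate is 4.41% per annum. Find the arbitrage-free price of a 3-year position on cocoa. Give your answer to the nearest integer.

£9,628 per tonne

Net carry = r + u − y = 0.0441 + 0.0420 − 0.0282 = 0.0579
F = S·e^((r+u−y)T) = 8093 · e^(0.0579 × 3) = 8093 · e^0.173700
= 8093 × 1.189699 = £9,628 per tonne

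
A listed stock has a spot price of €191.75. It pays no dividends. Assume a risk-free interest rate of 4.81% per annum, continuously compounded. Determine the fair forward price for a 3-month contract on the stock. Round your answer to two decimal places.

€194.07

F = S·e^(rT) = 191.75 · e^(0.0481 × 3/12)
= 191.75 · e^0.012025 = 191.75 × 1.012098
F = €194.07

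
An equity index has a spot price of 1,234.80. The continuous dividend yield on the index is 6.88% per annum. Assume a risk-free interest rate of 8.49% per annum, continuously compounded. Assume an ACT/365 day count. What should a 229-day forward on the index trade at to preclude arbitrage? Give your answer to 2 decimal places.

F = S·e^((r − q)T) = 1234.80 · e^((0.0849 − 0.0688) × 229/365)
= 1234.80 · e^0.01010110 = 1234.80 × 1.01015229
F = 1,247.34

1,247.34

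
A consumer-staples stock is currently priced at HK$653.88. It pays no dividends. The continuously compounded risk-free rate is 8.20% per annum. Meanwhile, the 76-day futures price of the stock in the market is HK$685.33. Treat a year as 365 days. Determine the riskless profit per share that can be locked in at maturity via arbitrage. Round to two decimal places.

HK$20.19 per share

Fair futures: F* = S·e^(carry·T), with carry = r = 0.0820
F* = 653.88 · e^(0.0820 × 76/365) = 653.88 · e^0.017074 = 653.88 × 1.017221 = HK$665.1405
Market HK$685.33 > fair HK$665.1405: forward overpriced → cash-and-carry (buy spot, short the forward).
At maturity, profit = |F_mkt − F*| = |685.33 − 665.1405| = HK$20.19 per share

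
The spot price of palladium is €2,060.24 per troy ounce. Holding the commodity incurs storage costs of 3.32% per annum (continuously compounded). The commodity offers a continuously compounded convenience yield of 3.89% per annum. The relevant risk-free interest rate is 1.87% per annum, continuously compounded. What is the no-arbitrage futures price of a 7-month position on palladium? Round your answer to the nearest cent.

Net carry = r + u − y = 0.0187 + 0.0332 − 0.0389 = 0.0130
F = S·e^((r+u−y)T) = 2060.24 · e^(0.0130 × 7/12) = 2060.24 · e^0.00758333
= 2060.24 × 1.00761216 = €2,075.92 per troy ounce

€2,075.92 per troy ounce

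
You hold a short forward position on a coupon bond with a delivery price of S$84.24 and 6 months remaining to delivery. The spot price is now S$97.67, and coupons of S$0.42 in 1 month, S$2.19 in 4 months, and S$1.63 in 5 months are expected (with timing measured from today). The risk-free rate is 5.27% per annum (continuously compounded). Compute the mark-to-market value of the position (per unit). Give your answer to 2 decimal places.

PV(remaining coupons) I = 0.42·e^(−0.0527·1/12) + 2.19·e^(−0.0527·4/12) + 1.63·e^(−0.0527·5/12) = 4.1646
Current forward F = (S − I)·e^(rT) = (97.67 − 4.1646)·e^(0.0527·6/12) = 93.5054 × 1.026700 = 96.0020
Value (long) = (F − K)·e^(−rT) = (96.0020 − 84.24) × 0.973994 = 11.4561
Short position value = −(long value) = -S$11.46

-S$11.46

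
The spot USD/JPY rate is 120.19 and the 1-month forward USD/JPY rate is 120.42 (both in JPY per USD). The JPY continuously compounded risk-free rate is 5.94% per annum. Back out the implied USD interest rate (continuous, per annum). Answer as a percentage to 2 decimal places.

3.65%

F = S·e^((r_JPY − r_USD)T) ⇒ r_USD = r_JPY − ln(F/S)/T
ln(120.42/120.19) = 0.001912; /(1/12) = 0.022944
r_USD = 0.0594 − 0.022944 = 0.036456
r_USD = 3.65%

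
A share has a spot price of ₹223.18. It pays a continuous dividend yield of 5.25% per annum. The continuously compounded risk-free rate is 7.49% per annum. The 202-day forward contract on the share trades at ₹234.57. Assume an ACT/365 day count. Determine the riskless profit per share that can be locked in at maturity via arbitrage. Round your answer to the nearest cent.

₹8.61 per share

Fair forward: F* = S·e^(carry·T), with carry = (r − q) = 0.0749 − 0.0525 = 0.0224
F* = 223.18 · e^(0.0224 × 202/365) = 223.18 · e^0.012397 = 223.18 × 1.012474 = ₹225.9639
Market ₹234.57 > fair ₹225.9639: forward overpriced → cash-and-carry (buy spot, short the forward).
At maturity, profit = |F_mkt − F*| = |234.57 − 225.9639| = ₹8.61 per share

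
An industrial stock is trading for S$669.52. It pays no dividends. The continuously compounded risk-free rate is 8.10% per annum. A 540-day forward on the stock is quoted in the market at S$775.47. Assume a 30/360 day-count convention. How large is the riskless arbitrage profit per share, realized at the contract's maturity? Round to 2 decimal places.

Fair forward: F* = S·e^(carry·T), with carry = r = 0.0810
F* = 669.52 · e^(0.0810 × 540/360) = 669.52 · e^0.121500 = 669.52 × 1.129189 = S$756.0146
Market S$775.47 > fair S$756.0146: forward overpriced → cash-and-carry (buy spot, short the forward).
At maturity, profit = |F_mkt − F*| = |775.47 − 756.0146| = S$19.46 per share

S$19.46 per share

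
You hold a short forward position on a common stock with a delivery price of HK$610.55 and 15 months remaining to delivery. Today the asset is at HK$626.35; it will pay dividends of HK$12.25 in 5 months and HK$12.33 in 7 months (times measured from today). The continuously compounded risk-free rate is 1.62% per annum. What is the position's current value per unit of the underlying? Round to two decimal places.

-HK$3.66

PV(remaining dividends) I = 12.25·e^(−0.0162·5/12) + 12.33·e^(−0.0162·7/12) = 24.3816
Current forward F = (S − I)·e^(rT) = (626.35 − 24.3816)·e^(0.0162·15/12) = 601.9684 × 1.020456 = 614.2823
Value (long) = (F − K)·e^(−rT) = (614.2823 − 610.55) × 0.979954 = 3.6575
Short position value = −(long value) = -HK$3.66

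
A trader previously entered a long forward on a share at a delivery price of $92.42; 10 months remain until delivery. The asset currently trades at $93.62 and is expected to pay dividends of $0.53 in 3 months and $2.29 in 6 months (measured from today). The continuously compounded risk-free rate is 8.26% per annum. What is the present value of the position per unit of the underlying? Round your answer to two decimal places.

PV(remaining dividends) I = 0.53·e^(−0.0826·3/12) + 2.29·e^(−0.0826·6/12) = 2.7165
Current forward F = (S − I)·e^(rT) = (93.62 − 2.7165)·e^(0.0826·10/12) = 90.9035 × 1.071258 = 97.3811
Value (long) = (F − K)·e^(−rT) = (97.3811 − 92.42) × 0.933482 = 4.6311
Value = $4.63

$4.63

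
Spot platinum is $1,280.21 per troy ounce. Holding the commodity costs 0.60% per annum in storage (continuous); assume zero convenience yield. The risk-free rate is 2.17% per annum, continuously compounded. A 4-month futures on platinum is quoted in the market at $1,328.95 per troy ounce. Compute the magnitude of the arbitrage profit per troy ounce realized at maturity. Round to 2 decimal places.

Fair futures: F* = S·e^(carry·T), with carry = (r + u) = 0.0217 + 0.0060 = 0.0277
F* = 1280.21 · e^(0.0277 × 4/12) = 1280.21 · e^0.00923333 = 1280.21 × 1.00927609 = $1292.0853
Market $1328.95 > fair $1292.0853: forward overpriced → cash-and-carry (buy spot, short the forward).
At maturity, profit = |F_mkt − F*| = |1328.95 − 1292.0853| = $36.86 per troy ounce

$36.86 per troy ounce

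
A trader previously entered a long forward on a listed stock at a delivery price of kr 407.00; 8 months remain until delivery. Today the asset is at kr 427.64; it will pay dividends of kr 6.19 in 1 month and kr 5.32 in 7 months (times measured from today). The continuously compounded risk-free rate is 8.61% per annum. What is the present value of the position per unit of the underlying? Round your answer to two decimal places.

kr 32.14

PV(remaining dividends) I = 6.19·e^(−0.0861·1/12) + 5.32·e^(−0.0861·7/12) = 11.2051
Current forward F = (S − I)·e^(rT) = (427.64 − 11.2051)·e^(0.0861·8/12) = 416.4349 × 1.059079 = 441.0375
Value (long) = (F − K)·e^(−rT) = (441.0375 − 407.00) × 0.944216 = 32.1388
Value = kr 32.14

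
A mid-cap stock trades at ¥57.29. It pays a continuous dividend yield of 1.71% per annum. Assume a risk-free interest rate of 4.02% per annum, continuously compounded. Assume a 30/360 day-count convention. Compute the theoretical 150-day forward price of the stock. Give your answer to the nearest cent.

F = S·e^((r − q)T) = 57.29 · e^((0.0402 − 0.0171) × 150/360)
= 57.29 · e^0.009625 = 57.29 × 1.009671
F = ¥57.84

¥57.84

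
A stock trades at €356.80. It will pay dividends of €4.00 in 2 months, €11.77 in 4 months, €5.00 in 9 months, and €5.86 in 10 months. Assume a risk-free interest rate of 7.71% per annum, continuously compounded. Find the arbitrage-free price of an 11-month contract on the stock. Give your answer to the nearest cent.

€355.42

PV(dividends) I = 4.00·e^(−0.0771·2/12) + 11.77·e^(−0.0771·4/12) + 5.00·e^(−0.0771·9/12) + 5.86·e^(−0.0771·10/12)
I = 3.9489 + 11.4714 + 4.7191 + 5.4953 = 25.6347
F = (S − I)·e^(rT) = (356.80 − 25.6347) · e^(0.0771·11/12)
= 331.1653 · e^0.070675 = 331.1653 × 1.073232 = €355.42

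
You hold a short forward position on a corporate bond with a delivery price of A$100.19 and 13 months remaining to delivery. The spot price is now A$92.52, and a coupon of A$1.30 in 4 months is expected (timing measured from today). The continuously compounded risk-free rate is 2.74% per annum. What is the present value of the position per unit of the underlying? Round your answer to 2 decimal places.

PV(remaining coupons) I = 1.30·e^(−0.0274·4/12) = 1.2882
Current forward F = (S − I)·e^(rT) = (92.52 − 1.2882)·e^(0.0274·13/12) = 91.2318 × 1.030128 = 93.9804
Value (long) = (F − K)·e^(−rT) = (93.9804 − 100.19) × 0.970753 = -6.0280
Short position value = −(long value) = A$6.03

A$6.03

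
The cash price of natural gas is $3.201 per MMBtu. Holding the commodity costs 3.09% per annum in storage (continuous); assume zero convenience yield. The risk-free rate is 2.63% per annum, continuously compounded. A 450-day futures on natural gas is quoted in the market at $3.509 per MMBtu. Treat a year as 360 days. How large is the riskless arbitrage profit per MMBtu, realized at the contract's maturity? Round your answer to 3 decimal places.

Fair futures: F* = S·e^(carry·T), with carry = (r + u) = 0.0263 + 0.0309 = 0.0572
F* = 3.201 · e^(0.0572 × 450/360) = 3.201 · e^0.071500 = 3.201 × 1.074118 = $3.4383
Market $3.509 > fair $3.4383: forward overpriced → cash-and-carry (buy spot, short the forward).
At maturity, profit = |F_mkt − F*| = |3.509 − 3.4383| = $0.071 per MMBtu

$0.071 per MMBtu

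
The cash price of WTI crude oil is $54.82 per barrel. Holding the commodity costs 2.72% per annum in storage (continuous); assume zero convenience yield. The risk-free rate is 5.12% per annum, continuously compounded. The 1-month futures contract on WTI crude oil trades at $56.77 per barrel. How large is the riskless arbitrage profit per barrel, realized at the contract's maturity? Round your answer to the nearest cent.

$1.59 per barrel

Fair futures: F* = S·e^(carry·T), with carry = (r + u) = 0.0512 + 0.0272 = 0.0784
F* = 54.82 · e^(0.0784 × 1/12) = 54.82 · e^0.006533 = 54.82 × 1.006554 = $55.1793
Market $56.77 > fair $55.1793: forward overpriced → cash-and-carry (buy spot, short the forward).
At maturity, profit = |F_mkt − F*| = |56.77 − 55.1793| = $1.59 per barrel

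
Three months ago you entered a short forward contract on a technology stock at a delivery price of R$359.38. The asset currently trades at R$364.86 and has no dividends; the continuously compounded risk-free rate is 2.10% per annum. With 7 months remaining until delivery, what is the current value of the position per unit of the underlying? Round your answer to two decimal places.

-R$9.86

Current fair forward for the remaining 7 months: F = S·e^(r·T), r = 0.0210
F = 364.86 · e^(0.0210 × 7/12) = 364.86 × 1.012325 = 369.3569
Value of long forward = (F − K)·e^(−rT) = (369.3569 − 359.38) · e^(−0.0210·7/12)
= 9.9769 × 0.987825 = 9.86
Short position value = −(long value) = -R$9.86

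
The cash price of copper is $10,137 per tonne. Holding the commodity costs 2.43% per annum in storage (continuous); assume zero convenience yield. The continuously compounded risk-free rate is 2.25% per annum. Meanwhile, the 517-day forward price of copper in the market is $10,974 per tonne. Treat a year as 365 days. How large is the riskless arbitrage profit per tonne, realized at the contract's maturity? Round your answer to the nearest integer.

$142 per tonne

Fair forward: F* = S·e^(carry·T), with carry = (r + u) = 0.0225 + 0.0243 = 0.0468
F* = 10137 · e^(0.0468 × 517/365) = 10137 · e^0.066289 = 10137 × 1.068535 = $10831.7393
Market $10974 > fair $10831.7393: forward overpriced → cash-and-carry (buy spot, short the forward).
At maturity, profit = |F_mkt − F*| = |10974 − 10831.7393| = $142 per tonne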